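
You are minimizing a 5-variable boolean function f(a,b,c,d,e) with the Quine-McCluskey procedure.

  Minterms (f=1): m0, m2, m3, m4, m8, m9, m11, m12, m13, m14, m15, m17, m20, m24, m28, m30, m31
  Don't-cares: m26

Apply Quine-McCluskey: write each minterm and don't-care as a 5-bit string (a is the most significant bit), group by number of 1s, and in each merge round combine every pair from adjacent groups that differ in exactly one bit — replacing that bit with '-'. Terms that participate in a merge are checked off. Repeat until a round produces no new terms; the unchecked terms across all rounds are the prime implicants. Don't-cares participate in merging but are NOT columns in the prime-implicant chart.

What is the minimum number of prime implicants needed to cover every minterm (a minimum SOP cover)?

size-2^0 implicants → 00000(✓)  00010(✓)  00011(✓)  00100(✓)  01000(✓)  01001(✓)  01011(✓)  01100(✓)  01101(✓)  01110(✓)  01111(✓)  10001  10100(✓)  11000(✓)  11010(✓)  11100(✓)  11110(✓)  11111(✓)
size-2^1 implicants → -0100(✓)  -1000(✓)  -1100(✓)  -1110(✓)  -1111(✓)  0-000(✓)  0-011  0-100(✓)  00-00(✓)  000-0  0001-  01-00(✓)  01-01(✓)  01-11(✓)  010-1(✓)  0100-(✓)  011-0(✓)  011-1(✓)  0110-(✓)  0111-(✓)  1-100(✓)  11-00(✓)  11-10(✓)  110-0(✓)  111-0(✓)  1111-(✓)
size-2^2 implicants → --100  -1-00  -11-0  -111-  0--00  01--1  01-0-  011--  11--0
Unchecked terms (primes): --100, -1-00, -11-0, -111-, 0--00, 0-011, 000-0, 0001-, 01--1, 01-0-, 011--, 10001, 11--0
Minterm coverage:
  m0 ⊆ 0--00,000-0
  m2 ⊆ 000-0,0001-
  m3 ⊆ 0-011,0001-
  m4 ⊆ --100,0--00
  m8 ⊆ -1-00,0--00,01-0-
  m9 ⊆ 01--1,01-0-
  m11 ⊆ 0-011,01--1
  m12 ⊆ --100,-1-00,-11-0,0--00,01-0-,011--
  m13 ⊆ 01--1,01-0-,011--
  m14 ⊆ -11-0,-111-,011--
  m15 ⊆ -111-,01--1,011--
  m17 ⊆ 10001 [E]
  m20 ⊆ --100 [E]
  m24 ⊆ -1-00,11--0
  m28 ⊆ --100,-1-00,-11-0,11--0
  m30 ⊆ -11-0,-111-,11--0
  m31 ⊆ -111- [E]
E = {--100, -111-, 10001}
Petrick residual → -1-00, 0--00, 0001-, 01--1
Cover = cd'e' + bd'e' + bcd + a'd'e' + a'b'c'd + a'be + ab'c'd'e  |cover|=7

7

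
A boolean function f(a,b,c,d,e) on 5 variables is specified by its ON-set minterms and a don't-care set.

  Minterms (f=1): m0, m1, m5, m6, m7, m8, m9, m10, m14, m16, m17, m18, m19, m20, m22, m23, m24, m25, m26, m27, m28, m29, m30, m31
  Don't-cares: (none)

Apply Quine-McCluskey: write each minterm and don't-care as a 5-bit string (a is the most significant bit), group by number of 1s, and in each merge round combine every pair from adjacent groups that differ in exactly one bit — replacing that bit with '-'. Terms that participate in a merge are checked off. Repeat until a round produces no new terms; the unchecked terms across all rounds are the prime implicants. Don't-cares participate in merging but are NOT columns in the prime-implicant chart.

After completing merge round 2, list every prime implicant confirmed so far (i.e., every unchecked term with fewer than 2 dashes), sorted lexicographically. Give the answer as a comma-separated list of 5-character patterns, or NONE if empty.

Round 0: 00000✓ 00001✓ 00101✓ 00110✓ 00111✓ 01000✓ 01001✓ 01010✓ 01110✓ 10000✓ 10001✓ 10010✓ 10011✓ 10100✓ 10110✓ 10111✓ 11000✓ 11001✓ 11010✓ 11011✓ 11100✓ 11101✓ 11110✓ 11111✓
Round 1: -0000✓ -0001✓ -0110✓ -0111✓ -1000✓ -1001✓ -1010✓ -1110✓ 0-000✓ 0-001✓ 0-110✓ 00-01 0000-✓ 001-1 0011-✓ 01-10✓ 010-0✓ 0100-✓ 1-000✓ 1-001✓ 1-010✓ 1-011✓ 1-100✓ 1-110✓ 1-111✓ 10-00✓ 10-10✓ 10-11✓ 100-0✓ 100-1✓ 1000-✓ 1001-✓ 101-0✓ 1011-✓ 11-00✓ 11-01✓ 11-10✓ 11-11✓ 110-0✓ 110-1✓ 1100-✓ 1101-✓ 111-0✓ 111-1✓ 1110-✓ 1111-✓
Round 2: --000✓ --001✓ --110 -000-✓ -011- -1-10 -10-0 -100-✓ 0-00-✓ 1--00✓ 1--10✓ 1--11✓ 1-0-0✓ 1-0-1✓ 1-00-✓ 1-01-✓ 1-1-0✓ 1-11-✓ 10--0✓ 10-1-✓ 100--✓ 11--0✓ 11--1✓ 11-0-✓ 11-1-✓ 110--✓ 111--✓
Round 3: --00- 1---0 1--1- 1-0-- 11---
PIs = {--00-, --110, -011-, -1-10, -10-0, 00-01, 001-1, 1---0, 1--1-, 1-0--, 11---}

00-01, 001-1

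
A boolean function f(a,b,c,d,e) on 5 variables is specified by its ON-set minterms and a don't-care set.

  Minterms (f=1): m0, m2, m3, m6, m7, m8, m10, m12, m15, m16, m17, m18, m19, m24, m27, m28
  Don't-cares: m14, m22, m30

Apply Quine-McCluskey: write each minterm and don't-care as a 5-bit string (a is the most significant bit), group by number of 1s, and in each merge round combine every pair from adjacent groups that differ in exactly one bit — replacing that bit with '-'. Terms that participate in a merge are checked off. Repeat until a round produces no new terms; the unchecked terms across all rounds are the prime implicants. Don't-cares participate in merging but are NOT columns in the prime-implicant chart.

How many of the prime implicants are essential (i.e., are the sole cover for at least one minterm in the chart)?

3

Round 0: 00000✓ 00010✓ 00011✓ 00110✓ 00111✓ 01000✓ 01010✓ 01100✓ 01110✓ 01111✓ 10000✓ 10001✓ 10010✓ 10011✓ 10110✓ 11000✓ 11011✓ 11100✓ 11110✓
Round 1: -0000✓ -0010✓ -0011✓ -0110✓ -1000✓ -1100✓ -1110✓ 0-000✓ 0-010✓ 0-110✓ 0-111✓ 00-10✓ 00-11✓ 000-0✓ 0001-✓ 0011-✓ 01-00✓ 01-10✓ 010-0✓ 011-0✓ 0111-✓ 1-000✓ 1-011 1-110✓ 10-10✓ 100-0✓ 100-1✓ 1000-✓ 1001-✓ 11-00✓ 111-0✓
Round 2: --000 --110 -0-10 -00-0 -001- -1-00 -11-0 0--10 0-0-0 0-11- 00-1- 01--0 100--
PIs = {--000, --110, -0-10, -00-0, -001-, -1-00, -11-0, 0--10, 0-0-0, 0-11-, 00-1-, 01--0, 1-011, 100--}
Coverage chart:
  m0: --000,-00-0,0-0-0
  m2: -0-10,-00-0,-001-,0--10,0-0-0,00-1-
  m3: -001-,00-1-
  m6: --110,-0-10,0--10,0-11-,00-1-
  m7: 0-11-,00-1-
  m8: --000,-1-00,0-0-0,01--0
  m10: 0--10,0-0-0,01--0
  m12: -1-00,-11-0,01--0
  m15: 0-11- ←essential
  m16: --000,-00-0,100--
  m17: 100-- ←essential
  m18: -0-10,-00-0,-001-,100--
  m19: -001-,1-011,100--
  m24: --000,-1-00
  m27: 1-011 ←essential
  m28: -1-00,-11-0
Essential: 0-11-, 1-011, 100--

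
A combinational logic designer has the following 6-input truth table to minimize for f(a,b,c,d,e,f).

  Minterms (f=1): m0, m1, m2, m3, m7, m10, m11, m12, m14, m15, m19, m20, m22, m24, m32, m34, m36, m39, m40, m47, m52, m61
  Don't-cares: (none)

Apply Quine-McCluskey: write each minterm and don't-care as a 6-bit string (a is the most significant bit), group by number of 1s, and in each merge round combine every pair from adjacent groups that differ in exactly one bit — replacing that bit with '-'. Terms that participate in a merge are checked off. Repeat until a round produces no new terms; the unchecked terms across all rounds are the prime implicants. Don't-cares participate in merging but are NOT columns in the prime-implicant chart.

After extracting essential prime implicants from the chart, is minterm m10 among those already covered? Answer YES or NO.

NO

size-2^0 implicants → 000000(✓)  000001(✓)  000010(✓)  000011(✓)  000111(✓)  001010(✓)  001011(✓)  001100(✓)  001110(✓)  001111(✓)  010011(✓)  010100(✓)  010110(✓)  011000  100000(✓)  100010(✓)  100100(✓)  100111(✓)  101000(✓)  101111(✓)  110100(✓)  111101
size-2^1 implicants → -00000(✓)  -00010(✓)  -00111(✓)  -01111(✓)  -10100  0-0011  00-010(✓)  00-011(✓)  00-111(✓)  000-11(✓)  0000-0(✓)  0000-1(✓)  00000-(✓)  00001-(✓)  001-10(✓)  001-11(✓)  00101-(✓)  0011-0  00111-(✓)  0101-0  1-0100  10-000  10-111(✓)  100-00  1000-0(✓)
size-2^2 implicants → -0-111  -000-0  00--11  00-01-  0000--  001-1-
Unchecked terms (primes): -0-111, -000-0, -10100, 0-0011, 00--11, 00-01-, 0000--, 001-1-, 0011-0, 0101-0, 011000, 1-0100, 10-000, 100-00, 111101
Minterm coverage:
  m0 ⊆ -000-0,0000--
  m1 ⊆ 0000-- [E]
  m2 ⊆ -000-0,00-01-,0000--
  m3 ⊆ 0-0011,00--11,00-01-,0000--
  m7 ⊆ -0-111,00--11
  m10 ⊆ 00-01-,001-1-
  m11 ⊆ 00--11,00-01-,001-1-
  m12 ⊆ 0011-0 [E]
  m14 ⊆ 001-1-,0011-0
  m15 ⊆ -0-111,00--11,001-1-
  m19 ⊆ 0-0011 [E]
  m20 ⊆ -10100,0101-0
  m22 ⊆ 0101-0 [E]
  m24 ⊆ 011000 [E]
  m32 ⊆ -000-0,10-000,100-00
  m34 ⊆ -000-0 [E]
  m36 ⊆ 1-0100,100-00
  m39 ⊆ -0-111 [E]
  m40 ⊆ 10-000 [E]
  m47 ⊆ -0-111 [E]
  m52 ⊆ -10100,1-0100
  m61 ⊆ 111101 [E]
E = {-0-111, -000-0, 0-0011, 0000--, 0011-0, 0101-0, 011000, 10-000, 111101}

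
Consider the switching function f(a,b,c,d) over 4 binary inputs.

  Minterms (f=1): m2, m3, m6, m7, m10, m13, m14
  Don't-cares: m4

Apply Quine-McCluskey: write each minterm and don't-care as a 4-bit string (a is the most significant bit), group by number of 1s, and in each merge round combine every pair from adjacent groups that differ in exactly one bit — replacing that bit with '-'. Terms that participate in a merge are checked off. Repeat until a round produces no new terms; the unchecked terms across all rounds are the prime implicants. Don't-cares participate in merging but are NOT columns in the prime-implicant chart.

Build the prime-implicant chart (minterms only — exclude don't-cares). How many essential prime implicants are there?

[col 0] 0010*, 0011*, 0100*, 0110*, 0111*, 1010*, 1101, 1110*
[col 1] -010*, -110*, 0-10*, 0-11*, 001-*, 01-0, 011-*, 1-10*
[col 2] --10, 0-1-
Prime implicants: --10, 0-1-, 01-0, 1101
PI chart (minterm → PIs covering it):
  2 | --10,0-1-
  3 | 0-1-  (sole → essential)
  6 | --10,0-1-,01-0
  7 | 0-1-  (sole → essential)
  10 | --10  (sole → essential)
  13 | 1101  (sole → essential)
  14 | --10  (sole → essential)
Essential prime implicants: --10, 0-1-, 1101

3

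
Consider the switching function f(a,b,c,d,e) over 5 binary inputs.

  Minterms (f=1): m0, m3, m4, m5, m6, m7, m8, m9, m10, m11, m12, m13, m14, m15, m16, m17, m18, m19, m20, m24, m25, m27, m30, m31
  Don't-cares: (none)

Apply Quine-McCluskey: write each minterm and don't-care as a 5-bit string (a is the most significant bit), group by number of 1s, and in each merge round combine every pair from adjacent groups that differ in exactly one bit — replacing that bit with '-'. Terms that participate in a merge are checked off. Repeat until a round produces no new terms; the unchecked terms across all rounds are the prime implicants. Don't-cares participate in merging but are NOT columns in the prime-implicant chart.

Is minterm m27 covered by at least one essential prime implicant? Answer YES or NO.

[col 0] 00000*, 00011*, 00100*, 00101*, 00110*, 00111*, 01000*, 01001*, 01010*, 01011*, 01100*, 01101*, 01110*, 01111*, 10000*, 10001*, 10010*, 10011*, 10100*, 11000*, 11001*, 11011*, 11110*, 11111*
[col 1] -0000*, -0011*, -0100*, -1000*, -1001*, -1011*, -1110*, -1111*, 0-000*, 0-011*, 0-100*, 0-101*, 0-110*, 0-111*, 00-00*, 00-11*, 001-0*, 001-1*, 0010-*, 0011-*, 01-00*, 01-01*, 01-10*, 01-11*, 010-0*, 010-1*, 0100-*, 0101-*, 011-0*, 011-1*, 0110-*, 0111-*, 1-000*, 1-001*, 1-011*, 10-00*, 100-0*, 100-1*, 1000-*, 1001-*, 11-11*, 110-1*, 1100-*, 1111-*
[col 2] --000, --011, -0-00, -1-11, -10-1, -100-, -111-, 0--00, 0--11, 0-1-0*, 0-1-1*, 0-10-*, 0-11-*, 001--*, 01--0*, 01--1*, 01-0-*, 01-1-*, 010--*, 011--*, 1-0-1, 1-00-, 100--
[col 3] 0-1--, 01---
Prime implicants: --000, --011, -0-00, -1-11, -10-1, -100-, -111-, 0--00, 0--11, 0-1--, 01---, 1-0-1, 1-00-, 100--
PI chart (minterm → PIs covering it):
  0 | --000,-0-00,0--00
  3 | --011,0--11
  4 | -0-00,0--00,0-1--
  5 | 0-1--  (sole → essential)
  6 | 0-1--  (sole → essential)
  7 | 0--11,0-1--
  8 | --000,-100-,0--00,01---
  9 | -10-1,-100-,01---
  10 | 01---  (sole → essential)
  11 | --011,-1-11,-10-1,0--11,01---
  12 | 0--00,0-1--,01---
  13 | 0-1--,01---
  14 | -111-,0-1--,01---
  15 | -1-11,-111-,0--11,0-1--,01---
  16 | --000,-0-00,1-00-,100--
  17 | 1-0-1,1-00-,100--
  18 | 100--  (sole → essential)
  19 | --011,1-0-1,100--
  20 | -0-00  (sole → essential)
  24 | --000,-100-,1-00-
  25 | -10-1,-100-,1-0-1,1-00-
  27 | --011,-1-11,-10-1,1-0-1
  30 | -111-  (sole → essential)
  31 | -1-11,-111-
Essential prime implicants: -0-00, -111-, 0-1--, 01---, 100--

NO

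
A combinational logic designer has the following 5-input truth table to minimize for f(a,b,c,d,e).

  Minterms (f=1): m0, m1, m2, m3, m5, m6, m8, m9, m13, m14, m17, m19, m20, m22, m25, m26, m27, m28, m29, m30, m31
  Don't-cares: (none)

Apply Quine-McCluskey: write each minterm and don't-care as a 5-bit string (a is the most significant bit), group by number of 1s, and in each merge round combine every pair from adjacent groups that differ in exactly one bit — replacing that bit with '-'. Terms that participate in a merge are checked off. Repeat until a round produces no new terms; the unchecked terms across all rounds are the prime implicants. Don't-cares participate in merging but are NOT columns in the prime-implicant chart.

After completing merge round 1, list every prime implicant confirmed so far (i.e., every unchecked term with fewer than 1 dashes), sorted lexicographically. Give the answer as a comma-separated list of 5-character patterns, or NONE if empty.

NONE

Round 0: 00000✓ 00001✓ 00010✓ 00011✓ 00101✓ 00110✓ 01000✓ 01001✓ 01101✓ 01110✓ 10001✓ 10011✓ 10100✓ 10110✓ 11001✓ 11010✓ 11011✓ 11100✓ 11101✓ 11110✓ 11111✓
Round 1: -0001✓ -0011✓ -0110✓ -1001✓ -1101✓ -1110✓ 0-000✓ 0-001✓ 0-101✓ 0-110✓ 00-01✓ 00-10 000-0✓ 000-1✓ 0000-✓ 0001-✓ 01-01✓ 0100-✓ 1-001✓ 1-011✓ 1-100✓ 1-110✓ 100-1✓ 101-0✓ 11-01✓ 11-10✓ 11-11✓ 110-1✓ 1101-✓ 111-0✓ 111-1✓ 1110-✓ 1111-✓
Round 2: --001 --110 -00-1 -1-01 0--01 0-00- 000-- 1-0-1 1-1-0 11--1 11-1- 111--
PIs = {--001, --110, -00-1, -1-01, 0--01, 0-00-, 00-10, 000--, 1-0-1, 1-1-0, 11--1, 11-1-, 111--}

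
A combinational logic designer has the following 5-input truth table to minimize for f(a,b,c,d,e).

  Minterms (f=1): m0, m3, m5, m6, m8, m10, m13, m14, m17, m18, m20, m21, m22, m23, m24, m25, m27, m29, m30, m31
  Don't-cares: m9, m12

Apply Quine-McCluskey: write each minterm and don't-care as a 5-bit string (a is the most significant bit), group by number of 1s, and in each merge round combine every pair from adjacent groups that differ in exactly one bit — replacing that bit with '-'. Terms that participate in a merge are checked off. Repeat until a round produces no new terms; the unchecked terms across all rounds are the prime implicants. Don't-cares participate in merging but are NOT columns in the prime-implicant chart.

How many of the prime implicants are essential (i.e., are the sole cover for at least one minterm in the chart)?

10

[col 0] 00000*, 00011, 00101*, 00110*, 01000*, 01001*, 01010*, 01100*, 01101*, 01110*, 10001*, 10010*, 10100*, 10101*, 10110*, 10111*, 11000*, 11001*, 11011*, 11101*, 11110*, 11111*
[col 1] -0101*, -0110*, -1000*, -1001*, -1101*, -1110*, 0-000, 0-101*, 0-110*, 01-00*, 01-01*, 01-10*, 010-0*, 0100-*, 011-0*, 0110-*, 1-001*, 1-101*, 1-110*, 1-111*, 10-01*, 10-10, 101-0*, 101-1*, 1010-*, 1011-*, 11-01*, 11-11*, 110-1*, 1100-*, 111-1*, 1111-*
[col 2] --101, --110, -1-01, -100-, 01--0, 01-0-, 1--01, 1-1-1, 1-11-, 101--, 11--1
Prime implicants: --101, --110, -1-01, -100-, 0-000, 00011, 01--0, 01-0-, 1--01, 1-1-1, 1-11-, 10-10, 101--, 11--1
PI chart (minterm → PIs covering it):
  0 | 0-000  (sole → essential)
  3 | 00011  (sole → essential)
  5 | --101  (sole → essential)
  6 | --110  (sole → essential)
  8 | -100-,0-000,01--0,01-0-
  10 | 01--0  (sole → essential)
  13 | --101,-1-01,01-0-
  14 | --110,01--0
  17 | 1--01  (sole → essential)
  18 | 10-10  (sole → essential)
  20 | 101--  (sole → essential)
  21 | --101,1--01,1-1-1,101--
  22 | --110,1-11-,10-10,101--
  23 | 1-1-1,1-11-,101--
  24 | -100-  (sole → essential)
  25 | -1-01,-100-,1--01,11--1
  27 | 11--1  (sole → essential)
  29 | --101,-1-01,1--01,1-1-1,11--1
  30 | --110,1-11-
  31 | 1-1-1,1-11-,11--1
Essential prime implicants: --101, --110, -100-, 0-000, 00011, 01--0, 1--01, 10-10, 101--, 11--1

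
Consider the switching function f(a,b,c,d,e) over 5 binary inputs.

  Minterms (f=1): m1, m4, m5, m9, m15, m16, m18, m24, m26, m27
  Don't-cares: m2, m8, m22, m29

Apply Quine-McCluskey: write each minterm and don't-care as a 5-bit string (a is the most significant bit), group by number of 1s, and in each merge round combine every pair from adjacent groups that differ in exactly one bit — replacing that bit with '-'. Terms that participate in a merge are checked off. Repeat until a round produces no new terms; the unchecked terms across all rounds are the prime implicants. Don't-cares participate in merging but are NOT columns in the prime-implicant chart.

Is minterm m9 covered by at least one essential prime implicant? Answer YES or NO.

NO

Round 0: 00001✓ 00010✓ 00100✓ 00101✓ 01000✓ 01001✓ 01111 10000✓ 10010✓ 10110✓ 11000✓ 11010✓ 11011✓ 11101
Round 1: -0010 -1000 0-001 00-01 0010- 0100- 1-000✓ 1-010✓ 10-10 100-0✓ 110-0✓ 1101-
Round 2: 1-0-0
PIs = {-0010, -1000, 0-001, 00-01, 0010-, 0100-, 01111, 1-0-0, 10-10, 1101-, 11101}
Coverage chart:
  m1: 0-001,00-01
  m4: 0010- ←essential
  m5: 00-01,0010-
  m9: 0-001,0100-
  m15: 01111 ←essential
  m16: 1-0-0 ←essential
  m18: -0010,1-0-0,10-10
  m24: -1000,1-0-0
  m26: 1-0-0,1101-
  m27: 1101- ←essential
Essential: 0010-, 01111, 1-0-0, 1101-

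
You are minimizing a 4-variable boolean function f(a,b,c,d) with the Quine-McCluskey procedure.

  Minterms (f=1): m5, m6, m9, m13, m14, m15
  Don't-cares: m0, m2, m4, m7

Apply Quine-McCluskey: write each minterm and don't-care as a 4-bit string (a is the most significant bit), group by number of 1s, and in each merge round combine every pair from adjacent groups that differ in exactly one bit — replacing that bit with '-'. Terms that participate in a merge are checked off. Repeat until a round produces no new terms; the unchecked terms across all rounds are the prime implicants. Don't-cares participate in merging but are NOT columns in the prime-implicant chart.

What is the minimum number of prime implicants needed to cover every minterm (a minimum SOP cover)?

3

[col 0] 0000*, 0010*, 0100*, 0101*, 0110*, 0111*, 1001*, 1101*, 1110*, 1111*
[col 1] -101*, -110*, -111*, 0-00*, 0-10*, 00-0*, 01-0*, 01-1*, 010-*, 011-*, 1-01, 11-1*, 111-*
[col 2] -1-1, -11-, 0--0, 01--
Prime implicants: -1-1, -11-, 0--0, 01--, 1-01
PI chart (minterm → PIs covering it):
  5 | -1-1,01--
  6 | -11-,0--0,01--
  9 | 1-01  (sole → essential)
  13 | -1-1,1-01
  14 | -11-  (sole → essential)
  15 | -1-1,-11-
Essential prime implicants: -11-, 1-01
Petrick residual → -1-1
Minimum SOP uses 3 PIs: bd + bc + ac'd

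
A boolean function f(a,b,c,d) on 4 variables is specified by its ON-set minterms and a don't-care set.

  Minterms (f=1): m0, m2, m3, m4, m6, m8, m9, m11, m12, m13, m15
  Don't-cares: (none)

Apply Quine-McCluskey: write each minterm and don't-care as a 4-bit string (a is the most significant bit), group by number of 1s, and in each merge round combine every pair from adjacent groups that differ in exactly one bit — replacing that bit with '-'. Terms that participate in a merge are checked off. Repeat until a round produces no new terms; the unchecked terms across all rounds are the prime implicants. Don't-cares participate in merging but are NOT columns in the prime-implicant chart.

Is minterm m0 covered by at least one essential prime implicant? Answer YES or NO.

size-2^0 implicants → 0000(✓)  0010(✓)  0011(✓)  0100(✓)  0110(✓)  1000(✓)  1001(✓)  1011(✓)  1100(✓)  1101(✓)  1111(✓)
size-2^1 implicants → -000(✓)  -011  -100(✓)  0-00(✓)  0-10(✓)  00-0(✓)  001-  01-0(✓)  1-00(✓)  1-01(✓)  1-11(✓)  10-1(✓)  100-(✓)  11-1(✓)  110-(✓)
size-2^2 implicants → --00  0--0  1--1  1-0-
Unchecked terms (primes): --00, -011, 0--0, 001-, 1--1, 1-0-
Minterm coverage:
  m0 ⊆ --00,0--0
  m2 ⊆ 0--0,001-
  m3 ⊆ -011,001-
  m4 ⊆ --00,0--0
  m6 ⊆ 0--0 [E]
  m8 ⊆ --00,1-0-
  m9 ⊆ 1--1,1-0-
  m11 ⊆ -011,1--1
  m12 ⊆ --00,1-0-
  m13 ⊆ 1--1,1-0-
  m15 ⊆ 1--1 [E]
E = {0--0, 1--1}

YES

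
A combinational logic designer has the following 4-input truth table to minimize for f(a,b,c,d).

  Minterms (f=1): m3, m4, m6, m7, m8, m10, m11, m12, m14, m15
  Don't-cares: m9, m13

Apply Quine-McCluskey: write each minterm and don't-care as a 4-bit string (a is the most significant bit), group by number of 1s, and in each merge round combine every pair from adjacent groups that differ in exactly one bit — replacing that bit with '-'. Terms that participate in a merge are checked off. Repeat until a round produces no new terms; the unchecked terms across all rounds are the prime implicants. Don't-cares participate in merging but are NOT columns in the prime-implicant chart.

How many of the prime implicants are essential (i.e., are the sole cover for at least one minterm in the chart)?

3

Round 0: 0011✓ 0100✓ 0110✓ 0111✓ 1000✓ 1001✓ 1010✓ 1011✓ 1100✓ 1101✓ 1110✓ 1111✓
Round 1: -011✓ -100✓ -110✓ -111✓ 0-11✓ 01-0✓ 011-✓ 1-00✓ 1-01✓ 1-10✓ 1-11✓ 10-0✓ 10-1✓ 100-✓ 101-✓ 11-0✓ 11-1✓ 110-✓ 111-✓
Round 2: --11 -1-0 -11- 1--0✓ 1--1✓ 1-0-✓ 1-1-✓ 10--✓ 11--✓
Round 3: 1---
PIs = {--11, -1-0, -11-, 1---}
Coverage chart:
  m3: --11 ←essential
  m4: -1-0 ←essential
  m6: -1-0,-11-
  m7: --11,-11-
  m8: 1--- ←essential
  m10: 1--- ←essential
  m11: --11,1---
  m12: -1-0,1---
  m14: -1-0,-11-,1---
  m15: --11,-11-,1---
Essential: --11, -1-0, 1---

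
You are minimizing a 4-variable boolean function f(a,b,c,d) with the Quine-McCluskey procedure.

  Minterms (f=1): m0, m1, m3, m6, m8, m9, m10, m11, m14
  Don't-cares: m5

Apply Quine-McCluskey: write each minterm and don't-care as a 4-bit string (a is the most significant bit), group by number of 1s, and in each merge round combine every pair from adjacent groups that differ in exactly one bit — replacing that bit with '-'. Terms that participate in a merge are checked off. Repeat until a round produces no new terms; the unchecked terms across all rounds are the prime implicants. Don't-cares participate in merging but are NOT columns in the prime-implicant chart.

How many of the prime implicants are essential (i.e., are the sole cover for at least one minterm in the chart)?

Round 0: 0000✓ 0001✓ 0011✓ 0101✓ 0110✓ 1000✓ 1001✓ 1010✓ 1011✓ 1110✓
Round 1: -000✓ -001✓ -011✓ -110 0-01 00-1✓ 000-✓ 1-10 10-0✓ 10-1✓ 100-✓ 101-✓
Round 2: -0-1 -00- 10--
PIs = {-0-1, -00-, -110, 0-01, 1-10, 10--}
Coverage chart:
  m0: -00- ←essential
  m1: -0-1,-00-,0-01
  m3: -0-1 ←essential
  m6: -110 ←essential
  m8: -00-,10--
  m9: -0-1,-00-,10--
  m10: 1-10,10--
  m11: -0-1,10--
  m14: -110,1-10
Essential: -0-1, -00-, -110

3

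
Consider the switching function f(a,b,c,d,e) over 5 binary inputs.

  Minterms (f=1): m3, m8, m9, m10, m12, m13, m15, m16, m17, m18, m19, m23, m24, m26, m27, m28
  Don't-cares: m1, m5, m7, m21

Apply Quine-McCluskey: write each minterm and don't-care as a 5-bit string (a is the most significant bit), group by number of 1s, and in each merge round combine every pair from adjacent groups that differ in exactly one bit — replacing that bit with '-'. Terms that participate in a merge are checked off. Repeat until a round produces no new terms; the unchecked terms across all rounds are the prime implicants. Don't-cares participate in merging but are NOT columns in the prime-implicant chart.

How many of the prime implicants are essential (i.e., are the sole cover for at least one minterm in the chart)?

Round 0: 00001✓ 00011✓ 00101✓ 00111✓ 01000✓ 01001✓ 01010✓ 01100✓ 01101✓ 01111✓ 10000✓ 10001✓ 10010✓ 10011✓ 10101✓ 10111✓ 11000✓ 11010✓ 11011✓ 11100✓
Round 1: -0001✓ -0011✓ -0101✓ -0111✓ -1000✓ -1010✓ -1100✓ 0-001✓ 0-101✓ 0-111✓ 00-01✓ 00-11✓ 000-1✓ 001-1✓ 01-00✓ 01-01✓ 010-0✓ 0100-✓ 011-1✓ 0110-✓ 1-000✓ 1-010✓ 1-011✓ 10-01✓ 10-11✓ 100-0✓ 100-1✓ 1000-✓ 1001-✓ 101-1✓ 11-00✓ 110-0✓ 1101-✓
Round 2: -0-01✓ -0-11✓ -00-1✓ -01-1✓ -1-00 -10-0 0--01 0-1-1 00--1✓ 01-0- 1-0-0 1-01- 10--1✓ 100--
Round 3: -0--1
PIs = {-0--1, -1-00, -10-0, 0--01, 0-1-1, 01-0-, 1-0-0, 1-01-, 100--}
Coverage chart:
  m3: -0--1 ←essential
  m8: -1-00,-10-0,01-0-
  m9: 0--01,01-0-
  m10: -10-0 ←essential
  m12: -1-00,01-0-
  m13: 0--01,0-1-1,01-0-
  m15: 0-1-1 ←essential
  m16: 1-0-0,100--
  m17: -0--1,100--
  m18: 1-0-0,1-01-,100--
  m19: -0--1,1-01-,100--
  m23: -0--1 ←essential
  m24: -1-00,-10-0,1-0-0
  m26: -10-0,1-0-0,1-01-
  m27: 1-01- ←essential
  m28: -1-00 ←essential
Essential: -0--1, -1-00, -10-0, 0-1-1, 1-01-

5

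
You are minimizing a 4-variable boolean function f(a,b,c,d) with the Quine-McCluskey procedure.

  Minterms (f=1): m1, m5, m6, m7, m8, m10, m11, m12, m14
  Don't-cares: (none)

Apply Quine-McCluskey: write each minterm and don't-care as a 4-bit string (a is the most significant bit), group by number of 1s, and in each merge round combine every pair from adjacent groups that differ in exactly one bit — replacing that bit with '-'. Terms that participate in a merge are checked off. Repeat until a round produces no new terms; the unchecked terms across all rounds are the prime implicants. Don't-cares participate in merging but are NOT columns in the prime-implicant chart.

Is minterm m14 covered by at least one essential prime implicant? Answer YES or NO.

Round 0: 0001✓ 0101✓ 0110✓ 0111✓ 1000✓ 1010✓ 1011✓ 1100✓ 1110✓
Round 1: -110 0-01 01-1 011- 1-00✓ 1-10✓ 10-0✓ 101- 11-0✓
Round 2: 1--0
PIs = {-110, 0-01, 01-1, 011-, 1--0, 101-}
Coverage chart:
  m1: 0-01 ←essential
  m5: 0-01,01-1
  m6: -110,011-
  m7: 01-1,011-
  m8: 1--0 ←essential
  m10: 1--0,101-
  m11: 101- ←essential
  m12: 1--0 ←essential
  m14: -110,1--0
Essential: 0-01, 1--0, 101-

YES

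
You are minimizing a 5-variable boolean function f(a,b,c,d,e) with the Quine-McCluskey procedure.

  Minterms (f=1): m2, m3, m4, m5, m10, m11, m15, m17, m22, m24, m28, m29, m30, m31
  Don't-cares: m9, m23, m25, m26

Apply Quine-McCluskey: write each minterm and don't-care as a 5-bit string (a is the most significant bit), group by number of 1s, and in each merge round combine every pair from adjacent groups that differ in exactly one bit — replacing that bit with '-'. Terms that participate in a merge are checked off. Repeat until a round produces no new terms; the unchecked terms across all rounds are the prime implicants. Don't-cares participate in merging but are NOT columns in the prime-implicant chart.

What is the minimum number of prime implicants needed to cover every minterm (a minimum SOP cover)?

6

Round 0: 00010✓ 00011✓ 00100✓ 00101✓ 01001✓ 01010✓ 01011✓ 01111✓ 10001✓ 10110✓ 10111✓ 11000✓ 11001✓ 11010✓ 11100✓ 11101✓ 11110✓ 11111✓
Round 1: -1001 -1010 -1111 0-010✓ 0-011✓ 0001-✓ 0010- 01-11 010-1 0101-✓ 1-001 1-110✓ 1-111✓ 1011-✓ 11-00✓ 11-01✓ 11-10✓ 110-0✓ 1100-✓ 111-0✓ 111-1✓ 1110-✓ 1111-✓
Round 2: 0-01- 1-11- 11--0 11-0- 111--
PIs = {-1001, -1010, -1111, 0-01-, 0010-, 01-11, 010-1, 1-001, 1-11-, 11--0, 11-0-, 111--}
Coverage chart:
  m2: 0-01- ←essential
  m3: 0-01- ←essential
  m4: 0010- ←essential
  m5: 0010- ←essential
  m10: -1010,0-01-
  m11: 0-01-,01-11,010-1
  m15: -1111,01-11
  m17: 1-001 ←essential
  m22: 1-11- ←essential
  m24: 11--0,11-0-
  m28: 11--0,11-0-,111--
  m29: 11-0-,111--
  m30: 1-11-,11--0,111--
  m31: -1111,1-11-,111--
Essential: 0-01-, 0010-, 1-001, 1-11-
Petrick residual → -1111, 11-0-
Min cover (6 terms): bcde + a'c'd + a'b'cd' + ac'd'e + acd + abd'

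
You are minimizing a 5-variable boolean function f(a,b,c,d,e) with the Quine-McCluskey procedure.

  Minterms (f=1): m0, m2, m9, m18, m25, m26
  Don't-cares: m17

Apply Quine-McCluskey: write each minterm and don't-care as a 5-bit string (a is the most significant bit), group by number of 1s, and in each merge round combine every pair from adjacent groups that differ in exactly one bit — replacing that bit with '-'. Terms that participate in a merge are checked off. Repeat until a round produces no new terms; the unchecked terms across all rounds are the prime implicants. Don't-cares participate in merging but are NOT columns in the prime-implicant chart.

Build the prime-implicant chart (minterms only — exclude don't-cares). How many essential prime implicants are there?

Round 0: 00000✓ 00010✓ 01001✓ 10001✓ 10010✓ 11001✓ 11010✓
Round 1: -0010 -1001 000-0 1-001 1-010
PIs = {-0010, -1001, 000-0, 1-001, 1-010}
Coverage chart:
  m0: 000-0 ←essential
  m2: -0010,000-0
  m9: -1001 ←essential
  m18: -0010,1-010
  m25: -1001,1-001
  m26: 1-010 ←essential
Essential: -1001, 000-0, 1-010

3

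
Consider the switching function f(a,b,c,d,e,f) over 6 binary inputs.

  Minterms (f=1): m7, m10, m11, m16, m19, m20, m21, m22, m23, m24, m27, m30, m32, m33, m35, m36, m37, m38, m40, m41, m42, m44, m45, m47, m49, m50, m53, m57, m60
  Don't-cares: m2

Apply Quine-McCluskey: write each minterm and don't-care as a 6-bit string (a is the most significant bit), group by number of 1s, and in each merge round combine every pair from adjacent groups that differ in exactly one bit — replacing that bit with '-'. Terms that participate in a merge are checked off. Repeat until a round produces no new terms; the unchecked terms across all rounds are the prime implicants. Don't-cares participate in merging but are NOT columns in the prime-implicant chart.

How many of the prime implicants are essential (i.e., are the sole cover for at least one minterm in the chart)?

Round 0: 000010✓ 000111✓ 001010✓ 001011✓ 010000✓ 010011✓ 010100✓ 010101✓ 010110✓ 010111✓ 011000✓ 011011✓ 011110✓ 100000✓ 100001✓ 100011✓ 100100✓ 100101✓ 100110✓ 101000✓ 101001✓ 101010✓ 101100✓ 101101✓ 101111✓ 110001✓ 110010 110101✓ 111001✓ 111100✓
Round 1: -01010 -10101 0-0111 0-1011 00-010 00101- 01-000 01-011 01-110 010-00 010-11 0101-0✓ 0101-1✓ 01010-✓ 01011-✓ 1-0001✓ 1-0101✓ 1-1001✓ 1-1100 10-000✓ 10-001✓ 10-100✓ 10-101✓ 100-00✓ 100-01✓ 1000-1 10000-✓ 1001-0 10010-✓ 101-00✓ 101-01✓ 1010-0 10100-✓ 1011-1 10110-✓ 11-001✓ 110-01✓
Round 2: 0101-- 1--001 1-0-01 10--00✓ 10--01✓ 10-00-✓ 10-10-✓ 100-0-✓ 101-0-✓
Round 3: 10--0-
PIs = {-01010, -10101, 0-0111, 0-1011, 00-010, 00101-, 01-000, 01-011, 01-110, 010-00, 010-11, 0101--, 1--001, 1-0-01, 1-1100, 10--0-, 1000-1, 1001-0, 1010-0, 1011-1, 110010}
Coverage chart:
  m7: 0-0111 ←essential
  m10: -01010,00-010,00101-
  m11: 0-1011,00101-
  m16: 01-000,010-00
  m19: 01-011,010-11
  m20: 010-00,0101--
  m21: -10101,0101--
  m22: 01-110,0101--
  m23: 0-0111,010-11,0101--
  m24: 01-000 ←essential
  m27: 0-1011,01-011
  m30: 01-110 ←essential
  m32: 10--0- ←essential
  m33: 1--001,1-0-01,10--0-,1000-1
  m35: 1000-1 ←essential
  m36: 10--0-,1001-0
  m37: 1-0-01,10--0-
  m38: 1001-0 ←essential
  m40: 10--0-,1010-0
  m41: 1--001,10--0-
  m42: -01010,1010-0
  m44: 1-1100,10--0-
  m45: 10--0-,1011-1
  m47: 1011-1 ←essential
  m49: 1--001,1-0-01
  m50: 110010 ←essential
  m53: -10101,1-0-01
  m57: 1--001 ←essential
  m60: 1-1100 ←essential
Essential: 0-0111, 01-000, 01-110, 1--001, 1-1100, 10--0-, 1000-1, 1001-0, 1011-1, 110010

10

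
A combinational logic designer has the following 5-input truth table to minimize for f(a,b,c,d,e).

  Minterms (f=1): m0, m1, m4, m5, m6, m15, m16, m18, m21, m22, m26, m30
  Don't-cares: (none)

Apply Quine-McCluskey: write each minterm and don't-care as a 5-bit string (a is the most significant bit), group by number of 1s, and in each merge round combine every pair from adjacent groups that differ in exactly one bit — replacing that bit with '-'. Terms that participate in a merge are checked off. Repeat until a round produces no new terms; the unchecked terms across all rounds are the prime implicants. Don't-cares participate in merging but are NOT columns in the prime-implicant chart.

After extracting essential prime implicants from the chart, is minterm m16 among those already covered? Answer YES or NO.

Round 0: 00000✓ 00001✓ 00100✓ 00101✓ 00110✓ 01111 10000✓ 10010✓ 10101✓ 10110✓ 11010✓ 11110✓
Round 1: -0000 -0101 -0110 00-00✓ 00-01✓ 0000-✓ 001-0 0010-✓ 1-010✓ 1-110✓ 10-10✓ 100-0 11-10✓
Round 2: 00-0- 1--10
PIs = {-0000, -0101, -0110, 00-0-, 001-0, 01111, 1--10, 100-0}
Coverage chart:
  m0: -0000,00-0-
  m1: 00-0- ←essential
  m4: 00-0-,001-0
  m5: -0101,00-0-
  m6: -0110,001-0
  m15: 01111 ←essential
  m16: -0000,100-0
  m18: 1--10,100-0
  m21: -0101 ←essential
  m22: -0110,1--10
  m26: 1--10 ←essential
  m30: 1--10 ←essential
Essential: -0101, 00-0-, 01111, 1--10

NO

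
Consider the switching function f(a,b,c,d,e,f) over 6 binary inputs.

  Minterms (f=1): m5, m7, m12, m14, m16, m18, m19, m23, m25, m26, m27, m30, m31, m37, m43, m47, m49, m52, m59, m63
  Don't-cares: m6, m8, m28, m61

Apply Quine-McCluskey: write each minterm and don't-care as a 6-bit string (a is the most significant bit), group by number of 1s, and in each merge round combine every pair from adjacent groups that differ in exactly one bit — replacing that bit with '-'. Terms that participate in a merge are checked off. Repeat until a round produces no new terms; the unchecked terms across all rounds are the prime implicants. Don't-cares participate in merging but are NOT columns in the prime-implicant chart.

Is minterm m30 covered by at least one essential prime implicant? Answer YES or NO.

Round 0: 000101✓ 000110✓ 000111✓ 001000✓ 001100✓ 001110✓ 010000✓ 010010✓ 010011✓ 010111✓ 011001✓ 011010✓ 011011✓ 011100✓ 011110✓ 011111✓ 100101✓ 101011✓ 101111✓ 110001 110100 111011✓ 111101✓ 111111✓
Round 1: -00101 -11011✓ -11111✓ 0-0111 0-1100✓ 0-1110✓ 00-110 0001-1 00011- 001-00 0011-0✓ 01-010✓ 01-011✓ 01-111✓ 010-11✓ 0100-0 01001-✓ 011-10✓ 011-11✓ 0110-1 01101-✓ 0111-0✓ 01111-✓ 1-1011✓ 1-1111✓ 101-11✓ 111-11✓ 1111-1
Round 2: -11-11 0-11-0 01--11 01-01- 011-1- 1-1-11
PIs = {-00101, -11-11, 0-0111, 0-11-0, 00-110, 0001-1, 00011-, 001-00, 01--11, 01-01-, 0100-0, 011-1-, 0110-1, 1-1-11, 110001, 110100, 1111-1}
Coverage chart:
  m5: -00101,0001-1
  m7: 0-0111,0001-1,00011-
  m12: 0-11-0,001-00
  m14: 0-11-0,00-110
  m16: 0100-0 ←essential
  m18: 01-01-,0100-0
  m19: 01--11,01-01-
  m23: 0-0111,01--11
  m25: 0110-1 ←essential
  m26: 01-01-,011-1-
  m27: -11-11,01--11,01-01-,011-1-,0110-1
  m30: 0-11-0,011-1-
  m31: -11-11,01--11,011-1-
  m37: -00101 ←essential
  m43: 1-1-11 ←essential
  m47: 1-1-11 ←essential
  m49: 110001 ←essential
  m52: 110100 ←essential
  m59: -11-11,1-1-11
  m63: -11-11,1-1-11,1111-1
Essential: -00101, 0100-0, 0110-1, 1-1-11, 110001, 110100

NO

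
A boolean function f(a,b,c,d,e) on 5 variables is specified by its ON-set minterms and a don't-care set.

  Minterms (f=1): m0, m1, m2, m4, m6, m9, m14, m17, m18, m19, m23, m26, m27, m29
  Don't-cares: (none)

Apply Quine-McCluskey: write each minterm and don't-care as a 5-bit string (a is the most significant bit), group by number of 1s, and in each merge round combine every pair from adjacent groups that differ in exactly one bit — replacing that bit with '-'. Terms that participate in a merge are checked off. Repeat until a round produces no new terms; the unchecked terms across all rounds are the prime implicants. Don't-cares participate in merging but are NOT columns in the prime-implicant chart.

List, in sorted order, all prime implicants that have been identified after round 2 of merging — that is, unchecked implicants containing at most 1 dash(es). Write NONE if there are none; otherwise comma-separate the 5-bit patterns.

Round 0: 00000✓ 00001✓ 00010✓ 00100✓ 00110✓ 01001✓ 01110✓ 10001✓ 10010✓ 10011✓ 10111✓ 11010✓ 11011✓ 11101
Round 1: -0001 -0010 0-001 0-110 00-00✓ 00-10✓ 000-0✓ 0000- 001-0✓ 1-010✓ 1-011✓ 10-11 100-1 1001-✓ 1101-✓
Round 2: 00--0 1-01-
PIs = {-0001, -0010, 0-001, 0-110, 00--0, 0000-, 1-01-, 10-11, 100-1, 11101}

-0001, -0010, 0-001, 0-110, 0000-, 10-11, 100-1, 11101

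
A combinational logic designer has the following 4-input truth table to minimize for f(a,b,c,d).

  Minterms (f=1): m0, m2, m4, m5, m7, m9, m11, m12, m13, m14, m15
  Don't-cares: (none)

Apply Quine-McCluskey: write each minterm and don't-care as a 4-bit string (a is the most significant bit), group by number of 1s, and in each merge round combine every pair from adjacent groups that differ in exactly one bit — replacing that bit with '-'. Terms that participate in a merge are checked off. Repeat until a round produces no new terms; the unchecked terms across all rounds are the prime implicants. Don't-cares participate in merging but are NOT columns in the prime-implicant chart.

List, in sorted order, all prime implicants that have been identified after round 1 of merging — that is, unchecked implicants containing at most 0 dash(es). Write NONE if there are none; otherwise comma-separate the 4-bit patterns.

NONE

size-2^0 implicants → 0000(✓)  0010(✓)  0100(✓)  0101(✓)  0111(✓)  1001(✓)  1011(✓)  1100(✓)  1101(✓)  1110(✓)  1111(✓)
size-2^1 implicants → -100(✓)  -101(✓)  -111(✓)  0-00  00-0  01-1(✓)  010-(✓)  1-01(✓)  1-11(✓)  10-1(✓)  11-0(✓)  11-1(✓)  110-(✓)  111-(✓)
size-2^2 implicants → -1-1  -10-  1--1  11--
Unchecked terms (primes): -1-1, -10-, 0-00, 00-0, 1--1, 11--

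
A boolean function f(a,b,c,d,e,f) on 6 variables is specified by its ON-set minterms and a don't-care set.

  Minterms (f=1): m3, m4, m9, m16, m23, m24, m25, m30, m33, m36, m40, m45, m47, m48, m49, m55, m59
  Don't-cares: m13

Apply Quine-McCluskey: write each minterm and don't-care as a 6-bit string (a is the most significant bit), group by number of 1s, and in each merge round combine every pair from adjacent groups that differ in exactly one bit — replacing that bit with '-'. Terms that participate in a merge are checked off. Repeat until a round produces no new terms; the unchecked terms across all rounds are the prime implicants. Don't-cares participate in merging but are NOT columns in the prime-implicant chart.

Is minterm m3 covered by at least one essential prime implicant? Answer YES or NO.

Round 0: 000011 000100✓ 001001✓ 001101✓ 010000✓ 010111✓ 011000✓ 011001✓ 011110 100001✓ 100100✓ 101000 101101✓ 101111✓ 110000✓ 110001✓ 110111✓ 111011
Round 1: -00100 -01101 -10000 -10111 0-1001 001-01 01-000 01100- 1-0001 1011-1 11000-
PIs = {-00100, -01101, -10000, -10111, 0-1001, 000011, 001-01, 01-000, 01100-, 011110, 1-0001, 101000, 1011-1, 11000-, 111011}
Coverage chart:
  m3: 000011 ←essential
  m4: -00100 ←essential
  m9: 0-1001,001-01
  m16: -10000,01-000
  m23: -10111 ←essential
  m24: 01-000,01100-
  m25: 0-1001,01100-
  m30: 011110 ←essential
  m33: 1-0001 ←essential
  m36: -00100 ←essential
  m40: 101000 ←essential
  m45: -01101,1011-1
  m47: 1011-1 ←essential
  m48: -10000,11000-
  m49: 1-0001,11000-
  m55: -10111 ←essential
  m59: 111011 ←essential
Essential: -00100, -10111, 000011, 011110, 1-0001, 101000, 1011-1, 111011

YES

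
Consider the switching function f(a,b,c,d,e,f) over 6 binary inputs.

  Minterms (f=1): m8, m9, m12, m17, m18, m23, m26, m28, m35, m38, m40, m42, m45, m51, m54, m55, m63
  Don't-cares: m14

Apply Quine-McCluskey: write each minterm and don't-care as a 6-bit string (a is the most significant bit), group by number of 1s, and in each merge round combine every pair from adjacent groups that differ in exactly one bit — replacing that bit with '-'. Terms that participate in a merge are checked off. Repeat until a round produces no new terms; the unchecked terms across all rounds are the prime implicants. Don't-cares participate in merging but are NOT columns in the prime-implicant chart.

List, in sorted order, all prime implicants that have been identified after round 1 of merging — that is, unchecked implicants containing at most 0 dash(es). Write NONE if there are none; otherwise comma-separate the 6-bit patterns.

Round 0: 001000✓ 001001✓ 001100✓ 001110✓ 010001 010010✓ 010111✓ 011010✓ 011100✓ 100011✓ 100110✓ 101000✓ 101010✓ 101101 110011✓ 110110✓ 110111✓ 111111✓
Round 1: -01000 -10111 0-1100 001-00 00100- 0011-0 01-010 1-0011 1-0110 1010-0 11-111 110-11 11011-
PIs = {-01000, -10111, 0-1100, 001-00, 00100-, 0011-0, 01-010, 010001, 1-0011, 1-0110, 1010-0, 101101, 11-111, 110-11, 11011-}

010001, 101101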